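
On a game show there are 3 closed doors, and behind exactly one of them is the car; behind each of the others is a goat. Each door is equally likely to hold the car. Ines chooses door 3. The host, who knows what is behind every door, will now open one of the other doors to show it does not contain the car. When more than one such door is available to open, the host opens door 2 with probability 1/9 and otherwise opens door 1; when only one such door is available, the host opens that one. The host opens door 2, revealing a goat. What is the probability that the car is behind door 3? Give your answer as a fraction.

1/10

Condition on the true location of the car.
If it is behind door 1 (prior 1/3): only door 2 is available, probability 1; weight (1/3)·1 = 1/3.
If it is behind door 2 (prior 1/3): the host opened door 2, so this case is ruled out; weight (1/3)·0 = 0.
If it is behind door 3 (prior 1/3): door 2 is available, opened with probability 1/9; weight (1/3)·(1/9) = 1/27.
The weights sum to 10/27.
So P(the car behind door 3 | the host opened door 2) = (1/27) / (10/27) = 1/10.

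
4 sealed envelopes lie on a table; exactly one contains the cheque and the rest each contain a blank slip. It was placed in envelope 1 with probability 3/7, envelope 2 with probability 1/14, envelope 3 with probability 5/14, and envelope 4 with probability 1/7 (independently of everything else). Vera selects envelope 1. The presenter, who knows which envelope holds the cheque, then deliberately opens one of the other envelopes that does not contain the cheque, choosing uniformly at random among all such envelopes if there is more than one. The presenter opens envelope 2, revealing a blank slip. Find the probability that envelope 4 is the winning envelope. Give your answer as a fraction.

Apply Bayes' rule, conditioning on where the cheque actually is.
If it is in envelope 1 (prior 3/7): the presenter has 3 equally likely choices, so probability 1/3; weight (3/7)·(1/3) = 1/7.
If it is in envelope 2 (prior 1/14): the presenter opened envelope 2, so this case is ruled out; weight (1/14)·0 = 0.
If it is in envelope 3 (prior 5/14): the presenter has 2 equally likely choices, so probability 1/2; weight (5/14)·(1/2) = 5/28.
If it is in envelope 4 (prior 1/7): the presenter has 2 equally likely choices, so probability 1/2; weight (1/7)·(1/2) = 1/14.
The weights sum to 11/28.
So P(the cheque in envelope 4 | the presenter opened envelope 2) = (1/14) / (11/28) = 2/11.

2/11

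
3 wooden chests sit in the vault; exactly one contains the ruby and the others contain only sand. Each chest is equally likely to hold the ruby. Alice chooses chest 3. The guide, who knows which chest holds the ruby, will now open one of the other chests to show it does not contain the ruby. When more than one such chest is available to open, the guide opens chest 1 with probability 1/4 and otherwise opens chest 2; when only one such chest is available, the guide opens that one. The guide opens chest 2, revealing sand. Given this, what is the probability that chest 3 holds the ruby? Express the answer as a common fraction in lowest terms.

Apply Bayes' rule, conditioning on where the ruby actually is.
If it is in chest 1 (prior 1/3): only chest 2 is available, probability 1; weight (1/3)·1 = 1/3.
If it is in chest 2 (prior 1/3): the guide opened chest 2, so this case is ruled out; weight (1/3)·0 = 0.
If it is in chest 3 (prior 1/3): chest 1 is available but not opened, probability 3/4; weight (1/3)·(3/4) = 1/4.
The weights sum to 7/12.
So P(the ruby in chest 3 | the guide opened chest 2) = (1/4) / (7/12) = 3/7.

3/7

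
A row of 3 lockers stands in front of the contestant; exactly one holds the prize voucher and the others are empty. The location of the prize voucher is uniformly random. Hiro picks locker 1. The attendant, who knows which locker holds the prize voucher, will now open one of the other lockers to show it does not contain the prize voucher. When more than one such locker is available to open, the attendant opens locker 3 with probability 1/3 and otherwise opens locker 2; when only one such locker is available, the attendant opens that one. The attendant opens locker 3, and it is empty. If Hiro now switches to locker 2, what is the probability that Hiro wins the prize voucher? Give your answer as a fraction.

Consider each possible location of the prize voucher in turn.
If it is in locker 1 (prior 1/3): locker 3 is available, opened with probability 1/3; weight (1/3)·(1/3) = 1/9.
If it is in locker 2 (prior 1/3): only locker 3 is available, probability 1; weight (1/3)·1 = 1/3.
If it is in locker 3 (prior 1/3): the attendant opened locker 3, so this case is ruled out; weight (1/3)·0 = 0.
The weights sum to 4/9.
So P(the prize voucher in locker 2 | the attendant opened locker 3) = (1/3) / (4/9) = 3/4.

3/4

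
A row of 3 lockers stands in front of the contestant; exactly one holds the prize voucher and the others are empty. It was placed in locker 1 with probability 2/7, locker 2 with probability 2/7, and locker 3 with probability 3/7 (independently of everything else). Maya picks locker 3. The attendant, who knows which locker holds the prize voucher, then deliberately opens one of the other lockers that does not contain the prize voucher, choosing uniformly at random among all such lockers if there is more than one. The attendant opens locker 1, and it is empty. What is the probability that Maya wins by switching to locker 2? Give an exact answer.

4/7

Consider each possible location of the prize voucher in turn.
If it is in locker 1 (prior 2/7): the attendant opened locker 1, so this case is ruled out; weight (2/7)·0 = 0.
If it is in locker 2 (prior 2/7): the attendant has no choice, probability 1; weight (2/7)·1 = 2/7.
If it is in locker 3 (prior 3/7): the attendant has 2 equally likely choices, so probability 1/2; weight (3/7)·(1/2) = 3/14.
The weights sum to 1/2.
So P(the prize voucher in locker 2 | the attendant opened locker 1) = (2/7) / (1/2) = 4/7.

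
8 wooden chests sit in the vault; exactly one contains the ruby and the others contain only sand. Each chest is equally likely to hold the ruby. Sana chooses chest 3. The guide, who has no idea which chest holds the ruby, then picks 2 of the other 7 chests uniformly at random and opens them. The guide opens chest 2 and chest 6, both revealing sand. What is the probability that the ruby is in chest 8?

Because the guide chose which chests to open without knowing where the ruby is, the choice is independent of the prize location. Learning that none of the 2 opened chests holds the ruby simply rules out those 2 locations and leaves the remaining 6 chests still equally likely by symmetry.
So P(the ruby in chest 8) = 1/6.

1/6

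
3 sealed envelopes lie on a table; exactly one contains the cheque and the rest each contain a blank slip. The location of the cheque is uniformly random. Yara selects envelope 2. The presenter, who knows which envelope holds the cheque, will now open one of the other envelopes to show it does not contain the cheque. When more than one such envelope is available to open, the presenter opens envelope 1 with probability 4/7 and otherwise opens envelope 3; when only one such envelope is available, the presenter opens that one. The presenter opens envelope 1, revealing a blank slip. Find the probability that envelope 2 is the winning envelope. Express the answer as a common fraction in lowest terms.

Condition on the true location of the cheque.
If it is in envelope 1 (prior 1/3): the presenter opened envelope 1, so this case is ruled out; weight (1/3)·0 = 0.
If it is in envelope 2 (prior 1/3): envelope 1 is available, opened with probability 4/7; weight (1/3)·(4/7) = 4/21.
If it is in envelope 3 (prior 1/3): only envelope 1 is available, probability 1; weight (1/3)·1 = 1/3.
The weights sum to 11/21.
So P(the cheque in envelope 2 | the presenter opened envelope 1) = (4/21) / (11/21) = 4/11.

4/11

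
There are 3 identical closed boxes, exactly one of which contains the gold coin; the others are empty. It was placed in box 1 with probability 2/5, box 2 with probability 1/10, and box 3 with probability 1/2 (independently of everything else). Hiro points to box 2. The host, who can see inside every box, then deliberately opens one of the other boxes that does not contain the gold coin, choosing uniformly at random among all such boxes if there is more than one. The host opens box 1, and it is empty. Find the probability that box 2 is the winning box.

Consider each possible location of the gold coin in turn.
If it is in box 1 (prior 2/5): the host opened box 1, so this case is ruled out; weight (2/5)·0 = 0.
If it is in box 2 (prior 1/10): the host has 2 equally likely choices, so probability 1/2; weight (1/10)·(1/2) = 1/20.
If it is in box 3 (prior 1/2): the host has no choice, probability 1; weight (1/2)·1 = 1/2.
The weights sum to 11/20.
So P(the gold coin in box 2 | the host opened box 1) = (1/20) / (11/20) = 1/11.

1/11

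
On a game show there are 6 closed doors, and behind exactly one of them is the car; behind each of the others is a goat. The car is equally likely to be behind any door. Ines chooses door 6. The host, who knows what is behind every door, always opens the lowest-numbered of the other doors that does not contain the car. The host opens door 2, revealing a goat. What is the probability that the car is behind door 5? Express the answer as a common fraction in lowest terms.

Condition on the true location of the car.
If it is behind door 1 (prior 1/6): door 2 is the lowest-numbered option available, probability 1; weight (1/6)·1 = 1/6.
If it is behind door 2 (prior 1/6): the host opened door 2, so this case is ruled out; weight (1/6)·0 = 0.
If it is behind any of doors 3, 4, 5, and 6 (prior 1/6 each): the host would have opened door 1 instead, probability 0; weight (1/6)·0 = 0 each.
The weights sum to 1/6.
So P(the car behind door 5 | the host opened door 2) = 0 / (1/6) = 0.

0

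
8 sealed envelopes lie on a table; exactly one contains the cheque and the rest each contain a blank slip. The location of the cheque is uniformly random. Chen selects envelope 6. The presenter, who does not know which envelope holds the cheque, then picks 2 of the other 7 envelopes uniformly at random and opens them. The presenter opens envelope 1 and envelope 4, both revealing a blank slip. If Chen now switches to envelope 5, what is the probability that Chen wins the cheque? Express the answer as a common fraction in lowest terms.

1/6

Apply Bayes' rule, conditioning on where the cheque actually is.
If it is in either of envelopes 1 and 4 (prior 1/8 each): that envelope was opened and seen not to hold the prize — ruled out; weight (1/8)·0 = 0 each.
If it is in any of envelopes 2, 3, 5, 6, 7, and 8 (prior 1/8 each): the presenter picks exactly this set with probability 1/21 regardless, and none is the prize; weight (1/8)·(1/21) = 1/168 each.
The weights sum to 1/28.
So P(the cheque in envelope 5 | the presenter opened envelope 1 and envelope 4) = (1/168) / (1/28) = 1/6.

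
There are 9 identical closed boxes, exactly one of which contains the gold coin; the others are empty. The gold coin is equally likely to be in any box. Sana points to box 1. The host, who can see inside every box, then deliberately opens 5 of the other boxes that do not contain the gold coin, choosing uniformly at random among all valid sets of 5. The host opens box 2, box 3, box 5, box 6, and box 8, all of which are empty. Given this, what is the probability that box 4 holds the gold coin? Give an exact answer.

Consider each possible location of the gold coin in turn.
If it is in box 1 (prior 1/9): the host has 56 equally likely choices, so probability 1/56; weight (1/9)·(1/56) = 1/504.
If it is in any of boxes 2, 3, 5, 6, and 8 (prior 1/9 each): that box was opened and seen not to hold the prize — ruled out; weight (1/9)·0 = 0 each.
If it is in any of boxes 4, 7, and 9 (prior 1/9 each): the host has 21 equally likely choices, so probability 1/21; weight (1/9)·(1/21) = 1/189 each.
The weights sum to 1/56.
So P(the gold coin in box 4 | the host opened box 2, box 3, box 5, box 6, and box 8) = (1/189) / (1/56) = 8/27.

8/27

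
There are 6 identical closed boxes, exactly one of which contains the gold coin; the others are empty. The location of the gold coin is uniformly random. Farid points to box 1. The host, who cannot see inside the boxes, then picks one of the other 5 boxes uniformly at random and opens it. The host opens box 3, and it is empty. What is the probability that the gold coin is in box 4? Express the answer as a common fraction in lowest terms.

1/5

Condition on the true location of the gold coin.
If it is in any of boxes 1, 2, 4, 5, and 6 (prior 1/6 each): the host picks box 3 with probability 1/5 regardless, and it is not the prize; weight (1/6)·(1/5) = 1/30 each.
If it is in box 3 (prior 1/6): the host opened box 3, so this case is ruled out; weight (1/6)·0 = 0.
The weights sum to 1/6.
So P(the gold coin in box 4 | the host opened box 3) = (1/30) / (1/6) = 1/5.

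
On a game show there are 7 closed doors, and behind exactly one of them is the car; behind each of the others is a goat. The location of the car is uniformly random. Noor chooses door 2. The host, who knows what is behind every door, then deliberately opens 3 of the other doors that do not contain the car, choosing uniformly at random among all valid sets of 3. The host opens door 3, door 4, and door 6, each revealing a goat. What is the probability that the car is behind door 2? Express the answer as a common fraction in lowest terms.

1/7

Consider each possible location of the car in turn.
If it is behind any of doors 1, 5, and 7 (prior 1/7 each): the host has 10 equally likely choices, so probability 1/10; weight (1/7)·(1/10) = 1/70 each.
If it is behind door 2 (prior 1/7): the host has 20 equally likely choices, so probability 1/20; weight (1/7)·(1/20) = 1/140.
If it is behind any of doors 3, 4, and 6 (prior 1/7 each): that door was opened and seen not to hold the prize — ruled out; weight (1/7)·0 = 0 each.
The weights sum to 1/20.
So P(the car behind door 2 | the host opened door 3, door 4, and door 6) = (1/140) / (1/20) = 1/7.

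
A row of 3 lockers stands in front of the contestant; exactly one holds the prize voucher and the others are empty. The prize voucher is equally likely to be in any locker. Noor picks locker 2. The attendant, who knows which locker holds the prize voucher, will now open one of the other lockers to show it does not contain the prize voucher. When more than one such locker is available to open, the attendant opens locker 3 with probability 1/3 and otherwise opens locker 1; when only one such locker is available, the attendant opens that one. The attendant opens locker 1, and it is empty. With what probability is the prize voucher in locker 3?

3/5

Consider each possible location of the prize voucher in turn.
If it is in locker 1 (prior 1/3): the attendant opened locker 1, so this case is ruled out; weight (1/3)·0 = 0.
If it is in locker 2 (prior 1/3): locker 3 is available but not opened, probability 2/3; weight (1/3)·(2/3) = 2/9.
If it is in locker 3 (prior 1/3): only locker 1 is available, probability 1; weight (1/3)·1 = 1/3.
The weights sum to 5/9.
So P(the prize voucher in locker 3 | the attendant opened locker 1) = (1/3) / (5/9) = 3/5.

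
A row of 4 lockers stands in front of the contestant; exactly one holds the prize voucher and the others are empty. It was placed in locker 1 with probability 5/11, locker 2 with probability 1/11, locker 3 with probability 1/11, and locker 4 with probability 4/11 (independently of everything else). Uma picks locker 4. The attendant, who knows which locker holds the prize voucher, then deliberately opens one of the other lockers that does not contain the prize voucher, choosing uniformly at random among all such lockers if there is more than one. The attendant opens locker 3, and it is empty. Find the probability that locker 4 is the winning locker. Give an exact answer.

4/13

Condition on the true location of the prize voucher.
If it is in locker 1 (prior 5/11): the attendant has 2 equally likely choices, so probability 1/2; weight (5/11)·(1/2) = 5/22.
If it is in locker 2 (prior 1/11): the attendant has 2 equally likely choices, so probability 1/2; weight (1/11)·(1/2) = 1/22.
If it is in locker 3 (prior 1/11): the attendant opened locker 3, so this case is ruled out; weight (1/11)·0 = 0.
If it is in locker 4 (prior 4/11): the attendant has 3 equally likely choices, so probability 1/3; weight (4/11)·(1/3) = 4/33.
The weights sum to 13/33.
So P(the prize voucher in locker 4 | the attendant opened locker 3) = (4/33) / (13/33) = 4/13.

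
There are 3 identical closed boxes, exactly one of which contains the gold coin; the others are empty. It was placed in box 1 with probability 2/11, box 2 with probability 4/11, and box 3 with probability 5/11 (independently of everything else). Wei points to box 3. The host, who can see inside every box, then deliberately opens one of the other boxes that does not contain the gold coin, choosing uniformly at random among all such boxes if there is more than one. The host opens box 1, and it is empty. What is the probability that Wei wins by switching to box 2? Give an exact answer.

Apply Bayes' rule, conditioning on where the gold coin actually is.
If it is in box 1 (prior 2/11): the host opened box 1, so this case is ruled out; weight (2/11)·0 = 0.
If it is in box 2 (prior 4/11): the host has no choice, probability 1; weight (4/11)·1 = 4/11.
If it is in box 3 (prior 5/11): the host has 2 equally likely choices, so probability 1/2; weight (5/11)·(1/2) = 5/22.
The weights sum to 13/22.
So P(the gold coin in box 2 | the host opened box 1) = (4/11) / (13/22) = 8/13.

8/13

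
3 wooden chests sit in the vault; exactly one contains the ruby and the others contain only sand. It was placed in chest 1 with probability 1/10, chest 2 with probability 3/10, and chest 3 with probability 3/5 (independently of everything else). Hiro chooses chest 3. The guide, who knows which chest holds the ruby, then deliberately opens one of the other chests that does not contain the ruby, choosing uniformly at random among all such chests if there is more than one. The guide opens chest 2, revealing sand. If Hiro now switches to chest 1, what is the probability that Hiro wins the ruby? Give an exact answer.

Consider each possible location of the ruby in turn.
If it is in chest 1 (prior 1/10): the guide has no choice, probability 1; weight (1/10)·1 = 1/10.
If it is in chest 2 (prior 3/10): the guide opened chest 2, so this case is ruled out; weight (3/10)·0 = 0.
If it is in chest 3 (prior 3/5): the guide has 2 equally likely choices, so probability 1/2; weight (3/5)·(1/2) = 3/10.
The weights sum to 2/5.
So P(the ruby in chest 1 | the guide opened chest 2) = (1/10) / (2/5) = 1/4.

1/4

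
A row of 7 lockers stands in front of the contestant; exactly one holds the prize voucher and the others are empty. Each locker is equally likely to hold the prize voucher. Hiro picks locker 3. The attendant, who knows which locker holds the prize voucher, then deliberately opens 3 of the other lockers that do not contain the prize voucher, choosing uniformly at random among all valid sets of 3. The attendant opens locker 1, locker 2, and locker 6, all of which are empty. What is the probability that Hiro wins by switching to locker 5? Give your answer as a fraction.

Apply Bayes' rule, conditioning on where the prize voucher actually is.
If it is in any of lockers 1, 2, and 6 (prior 1/7 each): that locker was opened and seen not to hold the prize — ruled out; weight (1/7)·0 = 0 each.
If it is in locker 3 (prior 1/7): the attendant has 20 equally likely choices, so probability 1/20; weight (1/7)·(1/20) = 1/140.
If it is in any of lockers 4, 5, and 7 (prior 1/7 each): the attendant has 10 equally likely choices, so probability 1/10; weight (1/7)·(1/10) = 1/70 each.
The weights sum to 1/20.
So P(the prize voucher in locker 5 | the attendant opened locker 1, locker 2, and locker 6) = (1/70) / (1/20) = 2/7.

2/7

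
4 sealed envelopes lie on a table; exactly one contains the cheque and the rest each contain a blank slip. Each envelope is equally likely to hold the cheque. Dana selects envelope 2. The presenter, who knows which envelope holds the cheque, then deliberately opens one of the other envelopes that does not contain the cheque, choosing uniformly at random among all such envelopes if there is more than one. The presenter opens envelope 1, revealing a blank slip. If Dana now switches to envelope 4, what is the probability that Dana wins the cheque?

3/8

Condition on the true location of the cheque.
If it is in envelope 1 (prior 1/4): the presenter opened envelope 1, so this case is ruled out; weight (1/4)·0 = 0.
If it is in envelope 2 (prior 1/4): the presenter has 3 equally likely choices, so probability 1/3; weight (1/4)·(1/3) = 1/12.
If it is in either of envelopes 3 and 4 (prior 1/4 each): the presenter has 2 equally likely choices, so probability 1/2; weight (1/4)·(1/2) = 1/8 each.
The weights sum to 1/3.
So P(the cheque in envelope 4 | the presenter opened envelope 1) = (1/8) / (1/3) = 3/8.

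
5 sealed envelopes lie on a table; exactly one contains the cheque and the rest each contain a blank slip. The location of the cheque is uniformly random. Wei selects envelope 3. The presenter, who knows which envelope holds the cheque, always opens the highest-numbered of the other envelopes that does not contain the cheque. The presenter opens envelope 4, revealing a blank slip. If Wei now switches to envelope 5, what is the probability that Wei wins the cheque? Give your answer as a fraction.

Condition on the true location of the cheque.
If it is in any of envelopes 1, 2, and 3 (prior 1/5 each): the presenter would have opened envelope 5 instead, probability 0; weight (1/5)·0 = 0 each.
If it is in envelope 4 (prior 1/5): the presenter opened envelope 4, so this case is ruled out; weight (1/5)·0 = 0.
If it is in envelope 5 (prior 1/5): envelope 4 is the highest-numbered option available, probability 1; weight (1/5)·1 = 1/5.
The weights sum to 1/5.
So P(the cheque in envelope 5 | the presenter opened envelope 4) = (1/5) / (1/5) = 1.

1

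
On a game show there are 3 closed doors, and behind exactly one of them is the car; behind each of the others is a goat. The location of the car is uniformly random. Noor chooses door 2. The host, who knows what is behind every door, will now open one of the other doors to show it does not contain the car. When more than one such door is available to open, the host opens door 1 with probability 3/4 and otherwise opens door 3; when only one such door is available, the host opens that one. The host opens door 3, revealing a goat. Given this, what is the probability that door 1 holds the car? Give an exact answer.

4/5

Apply Bayes' rule, conditioning on where the car actually is.
If it is behind door 1 (prior 1/3): only door 3 is available, probability 1; weight (1/3)·1 = 1/3.
If it is behind door 2 (prior 1/3): door 1 is available but not opened, probability 1/4; weight (1/3)·(1/4) = 1/12.
If it is behind door 3 (prior 1/3): the host opened door 3, so this case is ruled out; weight (1/3)·0 = 0.
The weights sum to 5/12.
So P(the car behind door 1 | the host opened door 3) = (1/3) / (5/12) = 4/5.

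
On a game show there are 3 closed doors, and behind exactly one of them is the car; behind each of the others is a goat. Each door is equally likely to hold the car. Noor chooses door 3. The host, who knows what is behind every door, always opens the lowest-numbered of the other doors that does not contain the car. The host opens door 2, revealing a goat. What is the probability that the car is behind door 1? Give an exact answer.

Consider each possible location of the car in turn.
If it is behind door 1 (prior 1/3): door 2 is the lowest-numbered option available, probability 1; weight (1/3)·1 = 1/3.
If it is behind door 2 (prior 1/3): the host opened door 2, so this case is ruled out; weight (1/3)·0 = 0.
If it is behind door 3 (prior 1/3): the host would have opened door 1 instead, probability 0; weight (1/3)·0 = 0.
The weights sum to 1/3.
So P(the car behind door 1 | the host opened door 2) = (1/3) / (1/3) = 1.

1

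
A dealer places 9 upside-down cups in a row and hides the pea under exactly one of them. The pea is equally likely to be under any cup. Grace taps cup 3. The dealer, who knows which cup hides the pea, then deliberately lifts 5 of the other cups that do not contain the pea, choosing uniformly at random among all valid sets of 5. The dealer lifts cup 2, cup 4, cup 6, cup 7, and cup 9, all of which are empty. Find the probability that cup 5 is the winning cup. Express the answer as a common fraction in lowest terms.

8/27

Condition on the true location of the pea.
If it is under any of cups 1, 5, and 8 (prior 1/9 each): the dealer has 21 equally likely choices, so probability 1/21; weight (1/9)·(1/21) = 1/189 each.
If it is under any of cups 2, 4, 6, 7, and 9 (prior 1/9 each): that cup was opened and seen not to hold the prize — ruled out; weight (1/9)·0 = 0 each.
If it is under cup 3 (prior 1/9): the dealer has 56 equally likely choices, so probability 1/56; weight (1/9)·(1/56) = 1/504.
The weights sum to 1/56.
So P(the pea under cup 5 | the dealer opened cup 2, cup 4, cup 6, cup 7, and cup 9) = (1/189) / (1/56) = 8/27.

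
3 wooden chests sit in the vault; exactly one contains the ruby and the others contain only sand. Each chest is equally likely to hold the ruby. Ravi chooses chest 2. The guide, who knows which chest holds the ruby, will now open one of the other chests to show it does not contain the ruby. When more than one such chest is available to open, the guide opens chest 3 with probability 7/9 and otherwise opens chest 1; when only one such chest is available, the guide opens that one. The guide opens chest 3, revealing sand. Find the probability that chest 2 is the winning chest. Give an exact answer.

Consider each possible location of the ruby in turn.
If it is in chest 1 (prior 1/3): only chest 3 is available, probability 1; weight (1/3)·1 = 1/3.
If it is in chest 2 (prior 1/3): chest 3 is available, opened with probability 7/9; weight (1/3)·(7/9) = 7/27.
If it is in chest 3 (prior 1/3): the guide opened chest 3, so this case is ruled out; weight (1/3)·0 = 0.
The weights sum to 16/27.
So P(the ruby in chest 2 | the guide opened chest 3) = (7/27) / (16/27) = 7/16.

7/16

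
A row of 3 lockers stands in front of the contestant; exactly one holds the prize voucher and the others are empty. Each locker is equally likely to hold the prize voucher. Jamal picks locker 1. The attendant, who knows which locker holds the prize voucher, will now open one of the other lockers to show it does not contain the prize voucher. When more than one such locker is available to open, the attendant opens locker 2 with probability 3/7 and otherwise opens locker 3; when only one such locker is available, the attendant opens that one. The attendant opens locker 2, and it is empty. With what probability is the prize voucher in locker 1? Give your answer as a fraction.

Apply Bayes' rule, conditioning on where the prize voucher actually is.
If it is in locker 1 (prior 1/3): locker 2 is available, opened with probability 3/7; weight (1/3)·(3/7) = 1/7.
If it is in locker 2 (prior 1/3): the attendant opened locker 2, so this case is ruled out; weight (1/3)·0 = 0.
If it is in locker 3 (prior 1/3): only locker 2 is available, probability 1; weight (1/3)·1 = 1/3.
The weights sum to 10/21.
So P(the prize voucher in locker 1 | the attendant opened locker 2) = (1/7) / (10/21) = 3/10.

3/10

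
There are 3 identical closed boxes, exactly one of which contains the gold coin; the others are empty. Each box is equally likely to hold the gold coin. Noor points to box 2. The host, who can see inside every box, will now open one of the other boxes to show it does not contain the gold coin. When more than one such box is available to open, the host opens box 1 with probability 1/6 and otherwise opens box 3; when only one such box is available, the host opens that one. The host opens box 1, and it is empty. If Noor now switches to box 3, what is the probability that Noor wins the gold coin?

Consider each possible location of the gold coin in turn.
If it is in box 1 (prior 1/3): the host opened box 1, so this case is ruled out; weight (1/3)·0 = 0.
If it is in box 2 (prior 1/3): box 1 is available, opened with probability 1/6; weight (1/3)·(1/6) = 1/18.
If it is in box 3 (prior 1/3): only box 1 is available, probability 1; weight (1/3)·1 = 1/3.
The weights sum to 7/18.
So P(the gold coin in box 3 | the host opened box 1) = (1/3) / (7/18) = 6/7.

6/7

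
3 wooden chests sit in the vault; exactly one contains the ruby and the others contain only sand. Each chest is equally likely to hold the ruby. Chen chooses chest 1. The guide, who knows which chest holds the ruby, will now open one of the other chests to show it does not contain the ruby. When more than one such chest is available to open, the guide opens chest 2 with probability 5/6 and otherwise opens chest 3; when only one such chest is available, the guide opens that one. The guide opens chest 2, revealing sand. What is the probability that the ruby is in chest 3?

6/11

Consider each possible location of the ruby in turn.
If it is in chest 1 (prior 1/3): chest 2 is available, opened with probability 5/6; weight (1/3)·(5/6) = 5/18.
If it is in chest 2 (prior 1/3): the guide opened chest 2, so this case is ruled out; weight (1/3)·0 = 0.
If it is in chest 3 (prior 1/3): only chest 2 is available, probability 1; weight (1/3)·1 = 1/3.
The weights sum to 11/18.
So P(the ruby in chest 3 | the guide opened chest 2) = (1/3) / (11/18) = 6/11.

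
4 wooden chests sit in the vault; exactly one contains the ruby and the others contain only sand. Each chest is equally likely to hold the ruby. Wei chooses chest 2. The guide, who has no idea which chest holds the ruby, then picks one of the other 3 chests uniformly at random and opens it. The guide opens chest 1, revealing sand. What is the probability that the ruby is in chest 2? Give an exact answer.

Consider each possible location of the ruby in turn.
If it is in chest 1 (prior 1/4): the guide opened chest 1, so this case is ruled out; weight (1/4)·0 = 0.
If it is in any of chests 2, 3, and 4 (prior 1/4 each): the guide picks chest 1 with probability 1/3 regardless, and it is not the prize; weight (1/4)·(1/3) = 1/12 each.
The weights sum to 1/4.
So P(the ruby in chest 2 | the guide opened chest 1) = (1/12) / (1/4) = 1/3.

1/3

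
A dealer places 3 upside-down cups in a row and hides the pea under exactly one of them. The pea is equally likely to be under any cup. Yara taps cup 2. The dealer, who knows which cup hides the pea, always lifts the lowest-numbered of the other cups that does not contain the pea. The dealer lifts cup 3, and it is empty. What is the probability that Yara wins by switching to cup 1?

Apply Bayes' rule, conditioning on where the pea actually is.
If it is under cup 1 (prior 1/3): cup 3 is the lowest-numbered option available, probability 1; weight (1/3)·1 = 1/3.
If it is under cup 2 (prior 1/3): the dealer would have opened cup 1 instead, probability 0; weight (1/3)·0 = 0.
If it is under cup 3 (prior 1/3): the dealer opened cup 3, so this case is ruled out; weight (1/3)·0 = 0.
The weights sum to 1/3.
So P(the pea under cup 1 | the dealer opened cup 3) = (1/3) / (1/3) = 1.

1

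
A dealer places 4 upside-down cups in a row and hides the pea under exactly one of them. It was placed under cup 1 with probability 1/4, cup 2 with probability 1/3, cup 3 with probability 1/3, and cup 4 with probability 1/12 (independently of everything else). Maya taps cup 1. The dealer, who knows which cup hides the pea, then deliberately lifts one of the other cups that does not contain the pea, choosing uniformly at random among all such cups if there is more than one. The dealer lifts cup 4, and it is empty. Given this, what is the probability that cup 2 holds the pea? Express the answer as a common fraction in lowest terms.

Consider each possible location of the pea in turn.
If it is under cup 1 (prior 1/4): the dealer has 3 equally likely choices, so probability 1/3; weight (1/4)·(1/3) = 1/12.
If it is under either of cups 2 and 3 (prior 1/3 each): the dealer has 2 equally likely choices, so probability 1/2; weight (1/3)·(1/2) = 1/6 each.
If it is under cup 4 (prior 1/12): the dealer opened cup 4, so this case is ruled out; weight (1/12)·0 = 0.
The weights sum to 5/12.
So P(the pea under cup 2 | the dealer opened cup 4) = (1/6) / (5/12) = 2/5.

2/5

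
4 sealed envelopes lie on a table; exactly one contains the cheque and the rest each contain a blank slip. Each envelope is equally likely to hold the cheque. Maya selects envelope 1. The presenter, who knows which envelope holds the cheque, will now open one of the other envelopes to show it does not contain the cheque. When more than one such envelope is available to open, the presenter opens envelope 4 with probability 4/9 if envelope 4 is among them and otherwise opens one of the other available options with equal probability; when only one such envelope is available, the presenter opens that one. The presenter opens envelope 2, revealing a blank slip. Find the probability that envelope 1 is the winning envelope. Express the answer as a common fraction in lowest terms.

Apply Bayes' rule, conditioning on where the cheque actually is.
If it is in envelope 1 (prior 1/4): envelope 4 is available but not opened; envelope 2 gets probability (1 − 4/9)/2 = 5/18; weight (1/4)·(5/18) = 5/72.
If it is in envelope 2 (prior 1/4): the presenter opened envelope 2, so this case is ruled out; weight (1/4)·0 = 0.
If it is in envelope 3 (prior 1/4): envelope 4 is available but not opened, probability 5/9; weight (1/4)·(5/9) = 5/36.
If it is in envelope 4 (prior 1/4): envelope 4 holds the prize so is unavailable; the presenter chooses uniformly among the 2 others, probability 1/2; weight (1/4)·(1/2) = 1/8.
The weights sum to 1/3.
So P(the cheque in envelope 1 | the presenter opened envelope 2) = (5/72) / (1/3) = 5/24.

5/24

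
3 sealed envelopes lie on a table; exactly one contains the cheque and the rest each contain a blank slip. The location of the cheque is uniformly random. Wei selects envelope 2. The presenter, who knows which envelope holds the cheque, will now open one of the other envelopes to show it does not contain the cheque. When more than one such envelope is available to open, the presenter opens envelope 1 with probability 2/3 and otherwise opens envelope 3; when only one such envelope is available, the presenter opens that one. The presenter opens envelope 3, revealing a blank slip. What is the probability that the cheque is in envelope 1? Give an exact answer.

3/4

Apply Bayes' rule, conditioning on where the cheque actually is.
If it is in envelope 1 (prior 1/3): only envelope 3 is available, probability 1; weight (1/3)·1 = 1/3.
If it is in envelope 2 (prior 1/3): envelope 1 is available but not opened, probability 1/3; weight (1/3)·(1/3) = 1/9.
If it is in envelope 3 (prior 1/3): the presenter opened envelope 3, so this case is ruled out; weight (1/3)·0 = 0.
The weights sum to 4/9.
So P(the cheque in envelope 1 | the presenter opened envelope 3) = (1/3) / (4/9) = 3/4.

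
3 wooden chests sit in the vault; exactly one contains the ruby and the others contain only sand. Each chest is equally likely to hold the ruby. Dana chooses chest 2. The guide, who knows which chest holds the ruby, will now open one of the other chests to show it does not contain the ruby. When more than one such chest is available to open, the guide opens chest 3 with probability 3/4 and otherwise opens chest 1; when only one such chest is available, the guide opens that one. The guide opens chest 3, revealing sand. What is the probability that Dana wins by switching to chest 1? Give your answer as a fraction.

Consider each possible location of the ruby in turn.
If it is in chest 1 (prior 1/3): only chest 3 is available, probability 1; weight (1/3)·1 = 1/3.
If it is in chest 2 (prior 1/3): chest 3 is available, opened with probability 3/4; weight (1/3)·(3/4) = 1/4.
If it is in chest 3 (prior 1/3): the guide opened chest 3, so this case is ruled out; weight (1/3)·0 = 0.
The weights sum to 7/12.
So P(the ruby in chest 1 | the guide opened chest 3) = (1/3) / (7/12) = 4/7.

4/7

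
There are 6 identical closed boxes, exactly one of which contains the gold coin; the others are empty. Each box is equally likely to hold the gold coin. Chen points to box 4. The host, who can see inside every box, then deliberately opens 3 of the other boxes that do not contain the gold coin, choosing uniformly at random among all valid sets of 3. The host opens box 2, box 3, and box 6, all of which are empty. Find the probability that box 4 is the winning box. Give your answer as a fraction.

1/6

Apply Bayes' rule, conditioning on where the gold coin actually is.
If it is in either of boxes 1 and 5 (prior 1/6 each): the host has 4 equally likely choices, so probability 1/4; weight (1/6)·(1/4) = 1/24 each.
If it is in any of boxes 2, 3, and 6 (prior 1/6 each): that box was opened and seen not to hold the prize — ruled out; weight (1/6)·0 = 0 each.
If it is in box 4 (prior 1/6): the host has 10 equally likely choices, so probability 1/10; weight (1/6)·(1/10) = 1/60.
The weights sum to 1/10.
So P(the gold coin in box 4 | the host opened box 2, box 3, and box 6) = (1/60) / (1/10) = 1/6.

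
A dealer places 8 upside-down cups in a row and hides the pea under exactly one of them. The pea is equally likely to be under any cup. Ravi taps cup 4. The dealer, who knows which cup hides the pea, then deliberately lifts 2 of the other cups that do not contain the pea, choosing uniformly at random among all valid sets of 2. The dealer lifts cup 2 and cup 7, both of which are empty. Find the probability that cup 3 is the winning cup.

7/40

Condition on the true location of the pea.
If it is under any of cups 1, 3, 5, 6, and 8 (prior 1/8 each): the dealer has 15 equally likely choices, so probability 1/15; weight (1/8)·(1/15) = 1/120 each.
If it is under either of cups 2 and 7 (prior 1/8 each): that cup was opened and seen not to hold the prize — ruled out; weight (1/8)·0 = 0 each.
If it is under cup 4 (prior 1/8): the dealer has 21 equally likely choices, so probability 1/21; weight (1/8)·(1/21) = 1/168.
The weights sum to 1/21.
So P(the pea under cup 3 | the dealer opened cup 2 and cup 7) = (1/120) / (1/21) = 7/40.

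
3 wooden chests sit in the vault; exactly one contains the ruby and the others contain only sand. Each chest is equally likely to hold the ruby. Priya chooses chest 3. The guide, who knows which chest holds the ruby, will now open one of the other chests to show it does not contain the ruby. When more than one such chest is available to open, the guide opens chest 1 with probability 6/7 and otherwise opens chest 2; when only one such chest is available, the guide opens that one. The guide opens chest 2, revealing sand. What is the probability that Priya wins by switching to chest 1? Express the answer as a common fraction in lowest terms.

7/8

Consider each possible location of the ruby in turn.
If it is in chest 1 (prior 1/3): only chest 2 is available, probability 1; weight (1/3)·1 = 1/3.
If it is in chest 2 (prior 1/3): the guide opened chest 2, so this case is ruled out; weight (1/3)·0 = 0.
If it is in chest 3 (prior 1/3): chest 1 is available but not opened, probability 1/7; weight (1/3)·(1/7) = 1/21.
The weights sum to 8/21.
So P(the ruby in chest 1 | the guide opened chest 2) = (1/3) / (8/21) = 7/8.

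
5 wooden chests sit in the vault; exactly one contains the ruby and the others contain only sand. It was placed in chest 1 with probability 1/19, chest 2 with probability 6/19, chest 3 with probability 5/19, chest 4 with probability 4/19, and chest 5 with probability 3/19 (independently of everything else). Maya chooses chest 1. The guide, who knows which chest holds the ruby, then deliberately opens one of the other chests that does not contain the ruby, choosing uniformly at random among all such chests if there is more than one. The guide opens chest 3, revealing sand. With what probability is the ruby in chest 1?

3/55

Consider each possible location of the ruby in turn.
If it is in chest 1 (prior 1/19): the guide has 4 equally likely choices, so probability 1/4; weight (1/19)·(1/4) = 1/76.
If it is in chest 2 (prior 6/19): the guide has 3 equally likely choices, so probability 1/3; weight (6/19)·(1/3) = 2/19.
If it is in chest 3 (prior 5/19): the guide opened chest 3, so this case is ruled out; weight (5/19)·0 = 0.
If it is in chest 4 (prior 4/19): the guide has 3 equally likely choices, so probability 1/3; weight (4/19)·(1/3) = 4/57.
If it is in chest 5 (prior 3/19): the guide has 3 equally likely choices, so probability 1/3; weight (3/19)·(1/3) = 1/19.
The weights sum to 55/228.
So P(the ruby in chest 1 | the guide opened chest 3) = (1/76) / (55/228) = 3/55.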